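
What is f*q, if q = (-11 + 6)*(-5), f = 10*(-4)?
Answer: -1000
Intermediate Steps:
f = -40
q = 25 (q = -5*(-5) = 25)
f*q = -40*25 = -1000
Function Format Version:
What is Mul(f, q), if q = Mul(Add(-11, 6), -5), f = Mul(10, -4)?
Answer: -1000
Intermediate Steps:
f = -40
q = 25 (q = Mul(-5, -5) = 25)
Mul(f, q) = Mul(-40, 25) = -1000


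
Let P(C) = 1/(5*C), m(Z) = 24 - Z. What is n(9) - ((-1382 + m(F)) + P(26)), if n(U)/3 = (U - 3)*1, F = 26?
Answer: 182259/130 ≈ 1402.0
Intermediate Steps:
n(U) = -9 + 3*U (n(U) = 3*((U - 3)*1) = 3*((-3 + U)*1) = 3*(-3 + U) = -9 + 3*U)
P(C) = 1/(5*C)
n(9) - ((-1382 + m(F)) + P(26)) = (-9 + 3*9) - ((-1382 + (24 - 1*26)) + (⅕)/26) = (-9 + 27) - ((-1382 + (24 - 26)) + (⅕)*(1/26)) = 18 - ((-1382 - 2) + 1/130) = 18 - (-1384 + 1/130) = 18 - 1*(-179919/130) = 18 + 179919/130 = 182259/130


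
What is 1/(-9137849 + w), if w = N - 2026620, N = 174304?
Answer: -1/10990165 ≈ -9.0990e-8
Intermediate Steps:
w = -1852316 (w = 174304 - 2026620 = -1852316)
1/(-9137849 + w) = 1/(-9137849 - 1852316) = 1/(-10990165) = -1/10990165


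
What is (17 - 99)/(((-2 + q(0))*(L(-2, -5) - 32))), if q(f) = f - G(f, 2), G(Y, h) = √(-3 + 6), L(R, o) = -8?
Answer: -41/10 + 41*√3/20 ≈ -0.54930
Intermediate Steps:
G(Y, h) = √3
q(f) = f - √3
(17 - 99)/(((-2 + q(0))*(L(-2, -5) - 32))) = (17 - 99)/(((-2 + (0 - √3))*(-8 - 32))) = -82/((-2 - √3)*(-40)) = -82/(80 + 40*√3)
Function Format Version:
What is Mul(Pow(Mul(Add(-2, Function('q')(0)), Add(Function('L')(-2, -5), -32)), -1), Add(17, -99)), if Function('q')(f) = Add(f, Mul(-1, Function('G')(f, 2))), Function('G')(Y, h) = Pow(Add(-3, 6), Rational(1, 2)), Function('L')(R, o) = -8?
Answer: Add(Rational(-41, 10), Mul(Rational(41, 20), Pow(3, Rational(1, 2)))) ≈ -0.54930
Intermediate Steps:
Function('G')(Y, h) = Pow(3, Rational(1, 2))
Function('q')(f) = Add(f, Mul(-1, Pow(3, Rational(1, 2))))
Mul(Pow(Mul(Add(-2, Function('q')(0)), Add(Function('L')(-2, -5), -32)), -1), Add(17, -99)) = Mul(Pow(Mul(Add(-2, Add(0, Mul(-1, Pow(3, Rational(1, 2))))), Add(-8, -32)), -1), Add(17, -99)) = Mul(Pow(Mul(Add(-2, Mul(-1, Pow(3, Rational(1, 2)))), -40), -1), -82) = Mul(Pow(Add(80, Mul(40, Pow(3, Rational(1, 2)))), -1), -82) = Mul(-82, Pow(Add(80, Mul(40, Pow(3, Rational(1, 2)))), -1))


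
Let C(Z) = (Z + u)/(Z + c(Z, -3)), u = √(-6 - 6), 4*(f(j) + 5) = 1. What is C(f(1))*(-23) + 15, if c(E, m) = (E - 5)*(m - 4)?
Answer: 4247/254 - 92*I*√3/127 ≈ 16.72 - 1.2547*I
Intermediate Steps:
f(j) = -19/4 (f(j) = -5 + (¼)*1 = -5 + ¼ = -19/4)
u = 2*I*√3 (u = √(-12) = 2*I*√3 ≈ 3.4641*I)
c(E, m) = (-5 + E)*(-4 + m)
C(Z) = (Z + 2*I*√3)/(35 - 6*Z) (C(Z) = (Z + 2*I*√3)/(Z + (20 - 5*(-3) - 4*Z + Z*(-3))) = (Z + 2*I*√3)/(Z + (20 + 15 - 4*Z - 3*Z)) = (Z + 2*I*√3)/(Z + (35 - 7*Z)) = (Z + 2*I*√3)/(35 - 6*Z))
C(f(1))*(-23) + 15 = ((-19/4 + 2*I*√3)/(35 - 6*(-19/4)))*(-23) + 15 = ((-19/4 + 2*I*√3)/(35 + 57/2))*(-23) + 15 = ((-19/4 + 2*I*√3)/(127/2))*(-23) + 15 = (2*(-19/4 + 2*I*√3)/127)*(-23) + 15 = (-19/254 + 4*I*√3/127)*(-23) + 15 = (437/254 - 92*I*√3/127) + 15 = 4247/254 - 92*I*√3/127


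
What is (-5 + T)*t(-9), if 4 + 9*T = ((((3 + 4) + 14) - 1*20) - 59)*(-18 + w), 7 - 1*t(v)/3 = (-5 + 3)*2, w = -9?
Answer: 16687/3 ≈ 5562.3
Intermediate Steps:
t(v) = 33 (t(v) = 21 - 3*(-5 + 3)*2 = 21 - (-6)*2 = 21 - 3*(-4) = 21 + 12 = 33)
T = 1562/9 (T = -4/9 + (((((3 + 4) + 14) - 1*20) - 59)*(-18 - 9))/9 = -4/9 + ((((7 + 14) - 20) - 59)*(-27))/9 = -4/9 + (((21 - 20) - 59)*(-27))/9 = -4/9 + ((1 - 59)*(-27))/9 = -4/9 + (-58*(-27))/9 = -4/9 + (1/9)*1566 = -4/9 + 174 = 1562/9 ≈ 173.56)
(-5 + T)*t(-9) = (-5 + 1562/9)*33 = (1517/9)*33 = 16687/3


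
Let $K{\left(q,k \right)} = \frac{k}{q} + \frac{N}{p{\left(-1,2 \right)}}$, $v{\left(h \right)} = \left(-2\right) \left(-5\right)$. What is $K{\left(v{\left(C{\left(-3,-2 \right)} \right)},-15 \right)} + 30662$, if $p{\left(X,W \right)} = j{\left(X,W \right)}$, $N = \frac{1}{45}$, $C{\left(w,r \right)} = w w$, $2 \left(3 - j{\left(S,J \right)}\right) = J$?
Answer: $\frac{1379723}{45} \approx 30661.0$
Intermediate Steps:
$j{\left(S,J \right)} = 3 - \frac{J}{2}$
$C{\left(w,r \right)} = w^{2}$
$N = \frac{1}{45} \approx 0.022222$
$p{\left(X,W \right)} = 3 - \frac{W}{2}$
$v{\left(h \right)} = 10$
$K{\left(q,k \right)} = \frac{1}{90} + \frac{k}{q}$ ($K{\left(q,k \right)} = \frac{k}{q} + \frac{1}{45 \left(3 - 1\right)} = \frac{k}{q} + \frac{1}{45 \cdot 2} = \frac{k}{q} + \frac{1}{45} \cdot \frac{1}{2} = \frac{k}{q} + \frac{1}{90} = \frac{1}{90} + \frac{k}{q}$)
$K{\left(v{\left(C{\left(-3,-2 \right)} \right)},-15 \right)} + 30662 = \frac{-15 + \frac{1}{90} \cdot 10}{10} + 30662 = \frac{-15 + \frac{1}{9}}{10} + 30662 = \frac{1}{10} \left(- \frac{134}{9}\right) + 30662 = - \frac{67}{45} + 30662 = \frac{1379723}{45}$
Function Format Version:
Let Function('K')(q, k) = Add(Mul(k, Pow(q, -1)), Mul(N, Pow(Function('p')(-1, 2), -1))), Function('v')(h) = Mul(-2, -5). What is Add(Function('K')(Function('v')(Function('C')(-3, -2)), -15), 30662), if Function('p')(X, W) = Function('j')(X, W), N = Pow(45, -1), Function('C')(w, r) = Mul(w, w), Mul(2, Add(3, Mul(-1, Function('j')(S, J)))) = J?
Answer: Rational(1379723, 45) ≈ 30661.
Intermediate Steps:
Function('j')(S, J) = Add(3, Mul(Rational(-1, 2), J))
Function('C')(w, r) = Pow(w, 2)
N = Rational(1, 45) ≈ 0.022222
Function('p')(X, W) = Add(3, Mul(Rational(-1, 2), W))
Function('v')(h) = 10
Function('K')(q, k) = Add(Rational(1, 90), Mul(k, Pow(q, -1))) (Function('K')(q, k) = Add(Mul(k, Pow(q, -1)), Mul(Rational(1, 45), Pow(Add(3, Mul(Rational(-1, 2), 2)), -1))) = Add(Mul(k, Pow(q, -1)), Mul(Rational(1, 45), Pow(Add(3, -1), -1))) = Add(Mul(k, Pow(q, -1)), Mul(Rational(1, 45), Pow(2, -1))) = Add(Mul(k, Pow(q, -1)), Mul(Rational(1, 45), Rational(1, 2))) = Add(Mul(k, Pow(q, -1)), Rational(1, 90)) = Add(Rational(1, 90), Mul(k, Pow(q, -1))))
Add(Function('K')(Function('v')(Function('C')(-3, -2)), -15), 30662) = Add(Mul(Pow(10, -1), Add(-15, Mul(Rational(1, 90), 10))), 30662) = Add(Mul(Rational(1, 10), Add(-15, Rational(1, 9))), 30662) = Add(Mul(Rational(1, 10), Rational(-134, 9)), 30662) = Add(Rational(-67, 45), 30662) = Rational(1379723, 45)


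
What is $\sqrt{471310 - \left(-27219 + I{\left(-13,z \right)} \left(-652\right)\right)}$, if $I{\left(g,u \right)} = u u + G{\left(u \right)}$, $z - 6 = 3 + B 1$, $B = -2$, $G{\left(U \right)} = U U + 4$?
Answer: $\sqrt{565033} \approx 751.69$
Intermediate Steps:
$G{\left(U \right)} = 4 + U^{2}$ ($G{\left(U \right)} = U^{2} + 4 = 4 + U^{2}$)
$z = 7$ ($z = 6 + \left(3 - 2\right) = 6 + 1 = 7$)
$I{\left(g,u \right)} = 4 + 2 u^{2}$ ($I{\left(g,u \right)} = u u + \left(4 + u^{2}\right) = u^{2} + \left(4 + u^{2}\right) = 4 + 2 u^{2}$)
$\sqrt{471310 - \left(-27219 + I{\left(-13,z \right)} \left(-652\right)\right)} = \sqrt{471310 - \left(-27219 + \left(4 + 2 \cdot 7^{2}\right) \left(-652\right)\right)} = \sqrt{471310 - \left(-27219 + \left(4 + 2 \cdot 49\right) \left(-652\right)\right)} = \sqrt{471310 - \left(-27219 + \left(4 + 98\right) \left(-652\right)\right)} = \sqrt{471310 - \left(-27219 + 102 \left(-652\right)\right)} = \sqrt{471310 + \left(27219 - -66504\right)} = \sqrt{471310 + \left(27219 + 66504\right)} = \sqrt{471310 + 93723} = \sqrt{565033}$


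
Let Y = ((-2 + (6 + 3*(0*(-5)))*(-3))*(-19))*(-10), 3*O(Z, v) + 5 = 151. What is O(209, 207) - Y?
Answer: 11546/3 ≈ 3848.7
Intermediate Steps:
O(Z, v) = 146/3 (O(Z, v) = -5/3 + (⅓)*151 = -5/3 + 151/3 = 146/3)
Y = -3800 (Y = ((-2 + (6 + 3*0)*(-3))*(-19))*(-10) = ((-2 + (6 + 0)*(-3))*(-19))*(-10) = ((-2 + 6*(-3))*(-19))*(-10) = ((-2 - 18)*(-19))*(-10) = -20*(-19)*(-10) = 380*(-10) = -3800)
O(209, 207) - Y = 146/3 - 1*(-3800) = 146/3 + 3800 = 11546/3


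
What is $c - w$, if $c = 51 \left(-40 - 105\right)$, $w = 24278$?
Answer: $-31673$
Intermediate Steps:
$c = -7395$ ($c = 51 \left(-145\right) = -7395$)
$c - w = -7395 - 24278 = -31673$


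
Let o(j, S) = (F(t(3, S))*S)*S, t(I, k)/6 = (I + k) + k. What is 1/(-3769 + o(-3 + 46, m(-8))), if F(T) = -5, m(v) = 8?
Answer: -1/4089 ≈ -0.00024456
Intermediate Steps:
t(I, k) = 6*I + 12*k (t(I, k) = 6*((I + k) + k) = 6*(I + 2*k) = 6*I + 12*k)
o(j, S) = -5*S² (o(j, S) = (-5*S)*S = -5*S²)
1/(-3769 + o(-3 + 46, m(-8))) = 1/(-3769 - 5*8²) = 1/(-3769 - 5*64) = 1/(-3769 - 320) = 1/(-4089) = -1/4089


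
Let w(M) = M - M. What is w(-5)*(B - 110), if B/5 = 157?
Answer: 0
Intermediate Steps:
w(M) = 0
B = 785 (B = 5*157 = 785)
w(-5)*(B - 110) = 0*(785 - 110) = 0*675 = 0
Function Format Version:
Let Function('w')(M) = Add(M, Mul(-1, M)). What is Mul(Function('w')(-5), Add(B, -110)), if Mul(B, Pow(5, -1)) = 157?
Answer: 0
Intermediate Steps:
Function('w')(M) = 0
B = 785 (B = Mul(5, 157) = 785)
Mul(Function('w')(-5), Add(B, -110)) = Mul(0, Add(785, -110)) = Mul(0, 675) = 0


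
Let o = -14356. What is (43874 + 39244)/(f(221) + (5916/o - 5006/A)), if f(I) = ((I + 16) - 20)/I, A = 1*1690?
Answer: -1428410120410/41112843 ≈ -34744.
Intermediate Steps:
A = 1690
f(I) = (-4 + I)/I (f(I) = ((16 + I) - 20)/I = (-4 + I)/I)
(43874 + 39244)/(f(221) + (5916/o - 5006/A)) = (43874 + 39244)/((-4 + 221)/221 + (5916/(-14356) - 5006/1690)) = 83118/((1/221)*217 + (5916*(-1/14356) - 5006*1/1690)) = 83118/(217/221 + (-1479/3589 - 2503/845)) = 83118/(217/221 - 10233022/3032705) = 83118/(-123338529/51555985) = 83118*(-51555985/123338529) = -1428410120410/41112843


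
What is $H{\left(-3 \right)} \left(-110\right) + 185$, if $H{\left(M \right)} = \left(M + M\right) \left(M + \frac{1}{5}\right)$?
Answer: $-1663$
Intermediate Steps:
$H{\left(M \right)} = 2 M \left(\frac{1}{5} + M\right)$ ($H{\left(M \right)} = 2 M \left(M + \frac{1}{5}\right) = 2 M \left(\frac{1}{5} + M\right)$)
$H{\left(-3 \right)} \left(-110\right) + 185 = \frac{2}{5} \left(-3\right) \left(1 + 5 \left(-3\right)\right) \left(-110\right) + 185 = \frac{2}{5} \left(-3\right) \left(1 - 15\right) \left(-110\right) + 185 = \frac{2}{5} \left(-3\right) \left(-14\right) \left(-110\right) + 185 = \frac{84}{5} \left(-110\right) + 185 = -1848 + 185 = -1663$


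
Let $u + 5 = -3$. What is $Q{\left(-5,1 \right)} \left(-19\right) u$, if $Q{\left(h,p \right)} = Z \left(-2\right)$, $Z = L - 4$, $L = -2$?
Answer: $1824$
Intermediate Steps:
$Z = -6$ ($Z = -2 - 4 = -6$)
$u = -8$ ($u = -5 - 3 = -8$)
$Q{\left(h,p \right)} = 12$ ($Q{\left(h,p \right)} = \left(-6\right) \left(-2\right) = 12$)
$Q{\left(-5,1 \right)} \left(-19\right) u = 12 \left(-19\right) \left(-8\right) = \left(-228\right) \left(-8\right) = 1824$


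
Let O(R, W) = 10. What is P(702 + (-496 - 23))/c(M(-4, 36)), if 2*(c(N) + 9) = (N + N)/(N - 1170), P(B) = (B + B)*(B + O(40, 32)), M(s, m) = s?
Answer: -41464506/5281 ≈ -7851.6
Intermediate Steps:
P(B) = 2*B*(10 + B) (P(B) = (B + B)*(B + 10) = (2*B)*(10 + B) = 2*B*(10 + B))
c(N) = -9 + N/(-1170 + N) (c(N) = -9 + ((N + N)/(N - 1170))/2 = -9 + ((2*N)/(-1170 + N))/2 = -9 + (2*N/(-1170 + N))/2 = -9 + N/(-1170 + N))
P(702 + (-496 - 23))/c(M(-4, 36)) = (2*(702 + (-496 - 23))*(10 + (702 + (-496 - 23))))/((2*(5265 - 4*(-4))/(-1170 - 4))) = (2*(702 - 519)*(10 + (702 - 519)))/((2*(5265 + 16)/(-1174))) = (2*183*(10 + 183))/((2*(-1/1174)*5281)) = (2*183*193)/(-5281/587) = 70638*(-587/5281) = -41464506/5281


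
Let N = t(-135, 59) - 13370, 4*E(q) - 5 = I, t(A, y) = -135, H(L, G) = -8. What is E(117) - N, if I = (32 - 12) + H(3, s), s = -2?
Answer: 54037/4 ≈ 13509.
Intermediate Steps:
I = 12 (I = (32 - 12) - 8 = 20 - 8 = 12)
E(q) = 17/4 (E(q) = 5/4 + (¼)*12 = 5/4 + 3 = 17/4)
N = -13505 (N = -135 - 13370 = -13505)
E(117) - N = 17/4 - 1*(-13505) = 17/4 + 13505 = 54037/4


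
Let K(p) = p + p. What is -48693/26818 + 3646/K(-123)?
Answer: -54878453/3298614 ≈ -16.637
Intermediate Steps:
K(p) = 2*p
-48693/26818 + 3646/K(-123) = -48693/26818 + 3646/((2*(-123))) = -48693*1/26818 + 3646/(-246) = -48693/26818 + 3646*(-1/246) = -48693/26818 - 1823/123 = -54878453/3298614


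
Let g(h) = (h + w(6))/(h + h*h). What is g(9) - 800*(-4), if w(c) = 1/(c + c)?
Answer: 3456109/1080 ≈ 3200.1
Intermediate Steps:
w(c) = 1/(2*c)
g(h) = (1/12 + h)/(h + h**2) (g(h) = (h + (1/2)/6)/(h + h*h) = (h + (1/2)*(1/6))/(h + h**2) = (h + 1/12)/(h + h**2) = (1/12 + h)/(h + h**2))
g(9) - 800*(-4) = (1/12 + 9)/(9*(1 + 9)) - 800*(-4) = (1/9)*(109/12)/10 - 80*(-40) = (1/9)*(1/10)*(109/12) + 3200 = 109/1080 + 3200 = 3456109/1080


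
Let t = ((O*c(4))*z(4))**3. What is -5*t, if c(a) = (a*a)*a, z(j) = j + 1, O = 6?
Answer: -35389440000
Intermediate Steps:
z(j) = 1 + j
c(a) = a**3 (c(a) = a**2*a = a**3)
t = 7077888000 (t = ((6*4**3)*(1 + 4))**3 = ((6*64)*5)**3 = (384*5)**3 = 1920**3 = 7077888000)
-5*t = -5*7077888000 = -35389440000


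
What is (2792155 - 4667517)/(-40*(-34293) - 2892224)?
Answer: 937681/760252 ≈ 1.2334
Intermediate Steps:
(2792155 - 4667517)/(-40*(-34293) - 2892224) = -1875362/(1371720 - 2892224) = -1875362/(-1520504) = -1875362*(-1/1520504) = 937681/760252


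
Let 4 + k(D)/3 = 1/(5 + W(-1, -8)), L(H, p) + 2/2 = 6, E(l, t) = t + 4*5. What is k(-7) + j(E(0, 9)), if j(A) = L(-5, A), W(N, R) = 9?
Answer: -95/14 ≈ -6.7857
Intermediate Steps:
E(l, t) = 20 + t (E(l, t) = t + 20 = 20 + t)
L(H, p) = 5 (L(H, p) = -1 + 6 = 5)
j(A) = 5
k(D) = -165/14 (k(D) = -12 + 3/(5 + 9) = -12 + 3/14 = -165/14)
k(-7) + j(E(0, 9)) = -165/14 + 5 = -95/14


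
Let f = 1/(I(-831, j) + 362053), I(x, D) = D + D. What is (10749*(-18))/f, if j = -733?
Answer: -69767093934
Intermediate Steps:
I(x, D) = 2*D
f = 1/360587 (f = 1/(2*(-733) + 362053) = 1/(-1466 + 362053) = 1/360587 ≈ 2.7733e-6)
(10749*(-18))/f = (10749*(-18))/(1/360587) = -193482*360587 = -69767093934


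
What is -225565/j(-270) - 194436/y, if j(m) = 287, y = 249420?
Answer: -4693018786/5965295 ≈ -786.72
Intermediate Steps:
-225565/j(-270) - 194436/y = -225565/287 - 194436/249420 = -225565*1/287 - 194436*1/249420 = -225565/287 - 16203/20785 = -4693018786/5965295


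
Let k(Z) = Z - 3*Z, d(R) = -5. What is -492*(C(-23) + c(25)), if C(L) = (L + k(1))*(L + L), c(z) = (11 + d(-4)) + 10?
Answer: -573672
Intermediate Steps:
k(Z) = -2*Z
c(z) = 16 (c(z) = (11 - 5) + 10 = 6 + 10 = 16)
C(L) = 2*L*(-2 + L) (C(L) = (L - 2*1)*(L + L) = (L - 2)*(2*L) = (-2 + L)*(2*L) = 2*L*(-2 + L))
-492*(C(-23) + c(25)) = -492*(2*(-23)*(-2 - 23) + 16) = -492*(2*(-23)*(-25) + 16) = -492*(1150 + 16) = -492*1166 = -573672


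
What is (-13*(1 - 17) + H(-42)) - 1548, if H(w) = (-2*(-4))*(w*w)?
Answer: 12772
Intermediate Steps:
H(w) = 8*w**2
(-13*(1 - 17) + H(-42)) - 1548 = (-13*(1 - 17) + 8*(-42)**2) - 1548 = (-13*(-16) + 8*1764) - 1548 = (208 + 14112) - 1548 = 14320 - 1548 = 12772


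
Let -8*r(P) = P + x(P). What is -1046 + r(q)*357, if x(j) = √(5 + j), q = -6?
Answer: -3113/4 - 357*I/8 ≈ -778.25 - 44.625*I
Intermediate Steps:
r(P) = -P/8 - √(5 + P)/8 (r(P) = -(P + √(5 + P))/8 = -P/8 - √(5 + P)/8)
-1046 + r(q)*357 = -1046 + (-⅛*(-6) - √(5 - 6)/8)*357 = -1046 + (¾ - I/8)*357 = -1046 + (1071/4 - 357*I/8) = -3113/4 - 357*I/8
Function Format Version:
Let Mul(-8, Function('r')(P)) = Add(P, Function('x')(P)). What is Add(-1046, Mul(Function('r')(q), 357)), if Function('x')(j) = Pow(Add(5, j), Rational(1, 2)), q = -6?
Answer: Add(Rational(-3113, 4), Mul(Rational(-357, 8), I)) ≈ Add(-778.25, Mul(-44.625, I))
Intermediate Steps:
Function('r')(P) = Add(Mul(Rational(-1, 8), P), Mul(Rational(-1, 8), Pow(Add(5, P), Rational(1, 2)))) (Function('r')(P) = Mul(Rational(-1, 8), Add(P, Pow(Add(5, P), Rational(1, 2)))) = Add(Mul(Rational(-1, 8), P), Mul(Rational(-1, 8), Pow(Add(5, P), Rational(1, 2)))))
Add(-1046, Mul(Function('r')(q), 357)) = Add(-1046, Mul(Add(Mul(Rational(-1, 8), -6), Mul(Rational(-1, 8), Pow(Add(5, -6), Rational(1, 2)))), 357)) = Add(-1046, Mul(Add(Rational(3, 4), Mul(Rational(-1, 8), Pow(-1, Rational(1, 2)))), 357)) = Add(-1046, Mul(Add(Rational(3, 4), Mul(Rational(-1, 8), I)), 357)) = Add(-1046, Add(Rational(1071, 4), Mul(Rational(-357, 8), I))) = Add(Rational(-3113, 4), Mul(Rational(-357, 8), I))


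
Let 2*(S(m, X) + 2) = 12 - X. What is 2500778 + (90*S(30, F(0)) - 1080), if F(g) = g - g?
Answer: 2500058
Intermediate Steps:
F(g) = 0
S(m, X) = 4 - X/2 (S(m, X) = -2 + (12 - X)/2 = -2 + (6 - X/2) = 4 - X/2)
2500778 + (90*S(30, F(0)) - 1080) = 2500778 + (90*(4 - 1/2*0) - 1080) = 2500778 + (90*(4 + 0) - 1080) = 2500778 + (90*4 - 1080) = 2500778 + (360 - 1080) = 2500778 - 720 = 2500058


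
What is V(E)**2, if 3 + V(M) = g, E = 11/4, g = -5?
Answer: 64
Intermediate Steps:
E = 11/4 (E = 11*(1/4) = 11/4 ≈ 2.7500)
V(M) = -8 (V(M) = -3 - 5 = -8)
V(E)**2 = (-8)**2 = 64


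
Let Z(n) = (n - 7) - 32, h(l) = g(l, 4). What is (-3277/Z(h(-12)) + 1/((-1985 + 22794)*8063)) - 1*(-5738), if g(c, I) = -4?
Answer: 41947587362680/7214667581 ≈ 5814.2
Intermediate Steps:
h(l) = -4
Z(n) = -39 + n (Z(n) = (-7 + n) - 32 = -39 + n)
(-3277/Z(h(-12)) + 1/((-1985 + 22794)*8063)) - 1*(-5738) = (-3277/(-39 - 4) + 1/((-1985 + 22794)*8063)) - 1*(-5738) = (-3277/(-43) + (1/8063)/20809) + 5738 = (-3277*(-1/43) + (1/20809)*(1/8063)) + 5738 = (3277/43 + 1/167782967) + 5738 = 549824782902/7214667581 + 5738 = 41947587362680/7214667581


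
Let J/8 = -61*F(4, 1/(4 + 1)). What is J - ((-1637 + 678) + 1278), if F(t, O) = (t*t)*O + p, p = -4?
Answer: 357/5 ≈ 71.400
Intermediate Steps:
F(t, O) = -4 + O*t**2 (F(t, O) = (t*t)*O - 4 = t**2*O - 4 = O*t**2 - 4 = -4 + O*t**2)
J = 1952/5 (J = 8*(-61*(-4 + 4**2/(4 + 1))) = 8*(-61*(-4 + 16/5)) = 8*(-61*(-4/5)) = 8*(244/5) = 1952/5 ≈ 390.40)
J - ((-1637 + 678) + 1278) = 1952/5 - ((-1637 + 678) + 1278) = 1952/5 - (-959 + 1278) = 1952/5 - 1*319 = 1952/5 - 319 = 357/5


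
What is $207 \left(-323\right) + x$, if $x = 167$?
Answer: $-66694$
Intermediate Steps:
$207 \left(-323\right) + x = 207 \left(-323\right) + 167 = -66861 + 167 = -66694$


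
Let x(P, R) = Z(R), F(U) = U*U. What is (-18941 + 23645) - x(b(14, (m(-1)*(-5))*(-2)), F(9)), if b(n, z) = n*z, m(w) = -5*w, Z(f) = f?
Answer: 4623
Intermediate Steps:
F(U) = U²
x(P, R) = R
(-18941 + 23645) - x(b(14, (m(-1)*(-5))*(-2)), F(9)) = (-18941 + 23645) - 1*9² = 4704 - 1*81 = 4704 - 81 = 4623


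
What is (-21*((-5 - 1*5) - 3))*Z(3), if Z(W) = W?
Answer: 819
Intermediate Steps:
(-21*((-5 - 1*5) - 3))*Z(3) = -21*((-5 - 1*5) - 3)*3 = -21*((-5 - 5) - 3)*3 = -21*(-10 - 3)*3 = -21*(-13)*3 = 273*3 = 819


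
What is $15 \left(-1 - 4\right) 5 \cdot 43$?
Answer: $-16125$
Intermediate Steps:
$15 \left(-1 - 4\right) 5 \cdot 43 = 15 \left(\left(-5\right) 5\right) 43 = 15 \left(-25\right) 43 = \left(-375\right) 43 = -16125$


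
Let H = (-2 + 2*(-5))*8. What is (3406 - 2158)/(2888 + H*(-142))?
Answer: 156/2065 ≈ 0.075545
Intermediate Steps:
H = -96 (H = (-2 - 10)*8 = -12*8 = -96)
(3406 - 2158)/(2888 + H*(-142)) = (3406 - 2158)/(2888 - 96*(-142)) = 1248/(2888 + 13632) = 1248/16520 = 1248*(1/16520) = 156/2065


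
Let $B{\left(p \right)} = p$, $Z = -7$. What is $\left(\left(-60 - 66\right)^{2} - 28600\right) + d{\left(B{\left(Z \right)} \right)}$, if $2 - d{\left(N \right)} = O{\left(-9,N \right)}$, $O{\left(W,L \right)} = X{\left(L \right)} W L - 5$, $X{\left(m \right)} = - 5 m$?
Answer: $-14922$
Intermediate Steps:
$O{\left(W,L \right)} = -5 - 5 W L^{2}$ ($O{\left(W,L \right)} = - 5 L W L - 5 = - 5 W L^{2} - 5 = -5 - 5 W L^{2}$)
$d{\left(N \right)} = 7 - 45 N^{2}$ ($d{\left(N \right)} = 2 - \left(-5 - - 45 N^{2}\right) = 2 - \left(-5 + 45 N^{2}\right) = 7 - 45 N^{2}$)
$\left(\left(-60 - 66\right)^{2} - 28600\right) + d{\left(B{\left(Z \right)} \right)} = \left(\left(-60 - 66\right)^{2} - 28600\right) + \left(7 - 45 \left(-7\right)^{2}\right) = \left(\left(-126\right)^{2} - 28600\right) + \left(7 - 2205\right) = \left(15876 - 28600\right) + \left(7 - 2205\right) = -12724 - 2198 = -14922$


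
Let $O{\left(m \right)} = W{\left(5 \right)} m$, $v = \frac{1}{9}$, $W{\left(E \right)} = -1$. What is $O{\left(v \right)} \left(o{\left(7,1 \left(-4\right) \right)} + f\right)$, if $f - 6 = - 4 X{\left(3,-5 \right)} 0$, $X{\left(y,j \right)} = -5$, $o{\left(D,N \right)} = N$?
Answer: $- \frac{2}{9} \approx -0.22222$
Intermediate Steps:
$v = \frac{1}{9} \approx 0.11111$
$O{\left(m \right)} = - m$
$f = 6$ ($f = 6 + \left(-4\right) \left(-5\right) 0 = 6 + 20 \cdot 0 = 6 + 0 = 6$)
$O{\left(v \right)} \left(o{\left(7,1 \left(-4\right) \right)} + f\right) = \left(-1\right) \frac{1}{9} \left(1 \left(-4\right) + 6\right) = - \frac{-4 + 6}{9} = \left(- \frac{1}{9}\right) 2 = - \frac{2}{9}$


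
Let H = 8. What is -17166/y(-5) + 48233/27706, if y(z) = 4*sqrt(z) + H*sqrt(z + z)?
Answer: 48233/27706 - 8583*I*sqrt(5)/70 + 8583*I*sqrt(10)/35 ≈ 1.7409 + 501.31*I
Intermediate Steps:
y(z) = 4*sqrt(z) + 8*sqrt(2)*sqrt(z) (y(z) = 4*sqrt(z) + 8*sqrt(z + z) = 4*sqrt(z) + 8*sqrt(2*z) = 4*sqrt(z) + 8*(sqrt(2)*sqrt(z)) = 4*sqrt(z) + 8*sqrt(2)*sqrt(z))
-17166/y(-5) + 48233/27706 = -17166*(-I*sqrt(5)/(5*(4 + 8*sqrt(2)))) + 48233/27706 = -(-17166)*I*sqrt(5)/(5*(4 + 8*sqrt(2))) + 48233/27706 = 17166*I*sqrt(5)/(5*(4 + 8*sqrt(2))) + 48233/27706 = 48233/27706 + 17166*I*sqrt(5)/(5*(4 + 8*sqrt(2)))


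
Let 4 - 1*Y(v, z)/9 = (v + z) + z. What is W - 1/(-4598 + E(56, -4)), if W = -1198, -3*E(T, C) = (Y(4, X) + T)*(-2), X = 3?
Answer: -16520417/13790 ≈ -1198.0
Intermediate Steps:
Y(v, z) = 36 - 18*z - 9*v (Y(v, z) = 36 - 9*((v + z) + z) = 36 - 9*(v + 2*z) = 36 + (-18*z - 9*v) = 36 - 18*z - 9*v)
E(T, C) = -36 + 2*T/3 (E(T, C) = -((36 - 18*3 - 9*4) + T)*(-2)/3 = -((36 - 54 - 36) + T)*(-2)/3 = -(-54 + T)*(-2)/3 = -(108 - 2*T)/3 = -36 + 2*T/3)
W - 1/(-4598 + E(56, -4)) = -1198 - 1/(-4598 + (-36 + (⅔)*56)) = -1198 - 1/(-4598 + (-36 + 112/3)) = -1198 - 1/(-4598 + 4/3) = -1198 - 1/(-13790/3) = -1198 - 1*(-3/13790) = -1198 + 3/13790 = -16520417/13790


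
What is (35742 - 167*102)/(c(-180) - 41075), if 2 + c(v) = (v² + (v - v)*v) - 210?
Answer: -18708/8887 ≈ -2.1051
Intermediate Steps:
c(v) = -212 + v² (c(v) = -2 + ((v² + (v - v)*v) - 210) = -2 + ((v² + 0*v) - 210) = -2 + ((v² + 0) - 210) = -2 + (v² - 210) = -2 + (-210 + v²) = -212 + v²)
(35742 - 167*102)/(c(-180) - 41075) = (35742 - 167*102)/((-212 + (-180)²) - 41075) = (35742 - 17034)/((-212 + 32400) - 41075) = 18708/(32188 - 41075) = 18708/(-8887) = 18708*(-1/8887) = -18708/8887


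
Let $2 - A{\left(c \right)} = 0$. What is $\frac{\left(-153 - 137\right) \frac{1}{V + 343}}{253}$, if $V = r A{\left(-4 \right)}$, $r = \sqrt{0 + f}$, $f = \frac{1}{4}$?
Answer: $- \frac{145}{43516} \approx -0.0033321$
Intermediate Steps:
$f = \frac{1}{4} \approx 0.25$
$A{\left(c \right)} = 2$ ($A{\left(c \right)} = 2 - 0 = 2 + 0 = 2$)
$r = \frac{1}{2}$ ($r = \sqrt{0 + \frac{1}{4}} = \sqrt{\frac{1}{4}} = \frac{1}{2} \approx 0.5$)
$V = 1$ ($V = \frac{1}{2} \cdot 2 = 1$)
$\frac{\left(-153 - 137\right) \frac{1}{V + 343}}{253} = \frac{\left(-153 - 137\right) \frac{1}{1 + 343}}{253} = - \frac{290}{344} \cdot \frac{1}{253} = \left(-290\right) \frac{1}{344} \cdot \frac{1}{253} = \left(- \frac{145}{172}\right) \frac{1}{253} = - \frac{145}{43516}$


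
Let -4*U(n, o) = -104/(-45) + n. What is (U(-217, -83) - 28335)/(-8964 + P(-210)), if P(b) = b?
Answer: 5090639/1651320 ≈ 3.0828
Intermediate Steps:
U(n, o) = -26/45 - n/4 (U(n, o) = -(-104/(-45) + n)/4 = -(-104*(-1/45) + n)/4 = -(104/45 + n)/4 = -26/45 - n/4)
(U(-217, -83) - 28335)/(-8964 + P(-210)) = ((-26/45 - 1/4*(-217)) - 28335)/(-8964 - 210) = ((-26/45 + 217/4) - 28335)/(-9174) = (9661/180 - 28335)*(-1/9174) = -5090639/180*(-1/9174) = 5090639/1651320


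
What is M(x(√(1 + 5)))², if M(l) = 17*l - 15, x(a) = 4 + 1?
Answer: 4900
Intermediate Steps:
x(a) = 5
M(l) = -15 + 17*l
M(x(√(1 + 5)))² = (-15 + 17*5)² = (-15 + 85)² = 70² = 4900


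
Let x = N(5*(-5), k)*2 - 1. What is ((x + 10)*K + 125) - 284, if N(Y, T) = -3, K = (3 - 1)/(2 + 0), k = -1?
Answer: -156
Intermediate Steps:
K = 1 (K = 2/2 = 2*(½) = 1)
x = -7 (x = -3*2 - 1 = -6 - 1 = -7)
((x + 10)*K + 125) - 284 = ((-7 + 10)*1 + 125) - 284 = (3*1 + 125) - 284 = (3 + 125) - 284 = 128 - 284 = -156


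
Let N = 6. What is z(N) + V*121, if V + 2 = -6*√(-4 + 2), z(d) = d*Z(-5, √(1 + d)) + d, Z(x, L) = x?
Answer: -266 - 726*I*√2 ≈ -266.0 - 1026.7*I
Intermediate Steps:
z(d) = -4*d (z(d) = d*(-5) + d = -5*d + d = -4*d)
V = -2 - 6*I*√2 (V = -2 - 6*√(-4 + 2) = -2 - 6*I*√2 ≈ -2.0 - 8.4853*I)
z(N) + V*121 = -4*6 + (-2 - 6*I*√2)*121 = -24 + (-242 - 726*I*√2) = -266 - 726*I*√2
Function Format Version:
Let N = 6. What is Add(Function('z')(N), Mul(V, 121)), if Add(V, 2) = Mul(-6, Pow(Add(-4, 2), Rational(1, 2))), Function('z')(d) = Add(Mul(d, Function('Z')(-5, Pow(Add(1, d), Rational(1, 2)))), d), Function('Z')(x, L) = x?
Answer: Add(-266, Mul(-726, I, Pow(2, Rational(1, 2)))) ≈ Add(-266.00, Mul(-1026.7, I))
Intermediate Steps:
Function('z')(d) = Mul(-4, d) (Function('z')(d) = Add(Mul(d, -5), d) = Add(Mul(-5, d), d) = Mul(-4, d))
V = Add(-2, Mul(-6, I, Pow(2, Rational(1, 2)))) (V = Add(-2, Mul(-6, Pow(Add(-4, 2), Rational(1, 2)))) = Add(-2, Mul(-6, Pow(-2, Rational(1, 2)))) = Add(-2, Mul(-6, Mul(I, Pow(2, Rational(1, 2))))) = Add(-2, Mul(-6, I, Pow(2, Rational(1, 2)))) ≈ Add(-2.0000, Mul(-8.4853, I)))
Add(Function('z')(N), Mul(V, 121)) = Add(Mul(-4, 6), Mul(Add(-2, Mul(-6, I, Pow(2, Rational(1, 2)))), 121)) = Add(-24, Add(-242, Mul(-726, I, Pow(2, Rational(1, 2))))) = Add(-266, Mul(-726, I, Pow(2, Rational(1, 2))))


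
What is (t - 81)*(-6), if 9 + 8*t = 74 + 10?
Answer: 1719/4 ≈ 429.75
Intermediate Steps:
t = 75/8 (t = -9/8 + (74 + 10)/8 = -9/8 + (1/8)*84 = -9/8 + 21/2 = 75/8 ≈ 9.3750)
(t - 81)*(-6) = (75/8 - 81)*(-6) = -573/8*(-6) = 1719/4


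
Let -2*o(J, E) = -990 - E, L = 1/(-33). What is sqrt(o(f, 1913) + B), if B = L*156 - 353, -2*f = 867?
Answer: sqrt(529386)/22 ≈ 33.072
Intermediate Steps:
f = -867/2 (f = -1/2*867 = -867/2 ≈ -433.50)
L = -1/33 ≈ -0.030303
o(J, E) = 495 + E/2 (o(J, E) = -(-990 - E)/2 = 495 + E/2)
B = -3935/11 (B = -1/33*156 - 353 = -52/11 - 353 = -3935/11 ≈ -357.73)
sqrt(o(f, 1913) + B) = sqrt((495 + (1/2)*1913) - 3935/11) = sqrt((495 + 1913/2) - 3935/11) = sqrt(2903/2 - 3935/11) = sqrt(24063/22) = sqrt(529386)/22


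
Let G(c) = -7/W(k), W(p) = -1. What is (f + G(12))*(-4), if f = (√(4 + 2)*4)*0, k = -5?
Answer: -28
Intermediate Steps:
f = 0 (f = (√6*4)*0 = (4*√6)*0 = 0)
G(c) = 7 (G(c) = -7/(-1) = -7*(-1) = 7)
(f + G(12))*(-4) = (0 + 7)*(-4) = 7*(-4) = -28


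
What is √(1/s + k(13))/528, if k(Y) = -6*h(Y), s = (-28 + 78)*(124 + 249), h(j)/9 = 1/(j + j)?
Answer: I*√4883301826/25602720 ≈ 0.0027294*I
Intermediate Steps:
h(j) = 9/(2*j) (h(j) = 9/(j + j) = 9/((2*j)) = 9*(1/(2*j)) = 9/(2*j))
s = 18650 (s = 50*373 = 18650)
k(Y) = -27/Y
√(1/s + k(13))/528 = √(1/18650 - 27/13)/528 = √(1/18650 - 27*1/13)*(1/528) = √(1/18650 - 27/13)*(1/528) = √(-503537/242450)*(1/528) = (I*√4883301826/48490)*(1/528) = I*√4883301826/25602720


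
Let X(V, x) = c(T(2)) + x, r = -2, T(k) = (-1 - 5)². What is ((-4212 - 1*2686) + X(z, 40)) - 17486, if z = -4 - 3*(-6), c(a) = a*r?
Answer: -24416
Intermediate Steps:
T(k) = 36 (T(k) = (-6)² = 36)
c(a) = -2*a (c(a) = a*(-2) = -2*a)
z = 14 (z = -4 + 18 = 14)
X(V, x) = -72 + x (X(V, x) = -2*36 + x = -72 + x)
((-4212 - 1*2686) + X(z, 40)) - 17486 = ((-4212 - 1*2686) + (-72 + 40)) - 17486 = ((-4212 - 2686) - 32) - 17486 = (-6898 - 32) - 17486 = -6930 - 17486 = -24416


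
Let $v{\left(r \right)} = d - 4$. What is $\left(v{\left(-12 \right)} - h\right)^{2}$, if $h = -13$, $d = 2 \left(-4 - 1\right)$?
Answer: $1$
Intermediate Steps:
$d = -10$ ($d = 2 \left(-5\right) = -10$)
$v{\left(r \right)} = -14$ ($v{\left(r \right)} = -10 - 4 = -14$)
$\left(v{\left(-12 \right)} - h\right)^{2} = \left(-14 - -13\right)^{2} = \left(-14 + 13\right)^{2} = \left(-1\right)^{2} = 1$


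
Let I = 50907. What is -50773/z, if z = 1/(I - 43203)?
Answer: -391155192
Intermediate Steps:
z = 1/7704 (z = 1/(50907 - 43203) = 1/7704 ≈ 0.00012980)
-50773/z = -50773/1/7704 = -50773*7704 = -391155192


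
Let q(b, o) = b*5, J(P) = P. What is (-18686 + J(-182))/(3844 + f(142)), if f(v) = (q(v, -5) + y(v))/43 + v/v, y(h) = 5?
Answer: -405662/83025 ≈ -4.8860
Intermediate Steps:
q(b, o) = 5*b
f(v) = 48/43 + 5*v/43 (f(v) = (5*v + 5)/43 + v/v = (5 + 5*v)*(1/43) + 1 = (5/43 + 5*v/43) + 1 = 48/43 + 5*v/43)
(-18686 + J(-182))/(3844 + f(142)) = (-18686 - 182)/(3844 + (48/43 + (5/43)*142)) = -18868/(3844 + (48/43 + 710/43)) = -18868/(3844 + 758/43) = -18868/166050/43 = -18868*43/166050 = -405662/83025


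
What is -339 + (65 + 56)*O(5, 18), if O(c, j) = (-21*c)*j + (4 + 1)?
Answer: -228424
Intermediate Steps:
O(c, j) = 5 - 21*c*j (O(c, j) = -21*c*j + 5 = 5 - 21*c*j)
-339 + (65 + 56)*O(5, 18) = -339 + (65 + 56)*(5 - 21*5*18) = -339 + 121*(5 - 1890) = -339 + 121*(-1885) = -339 - 228085 = -228424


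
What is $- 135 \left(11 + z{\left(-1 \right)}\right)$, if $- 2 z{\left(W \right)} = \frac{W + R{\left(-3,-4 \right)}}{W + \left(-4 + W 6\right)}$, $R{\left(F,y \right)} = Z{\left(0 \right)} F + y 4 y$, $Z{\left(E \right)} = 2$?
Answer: $- \frac{40365}{22} \approx -1834.8$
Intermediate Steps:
$R{\left(F,y \right)} = 2 F + 4 y^{2}$ ($R{\left(F,y \right)} = 2 F + y 4 y = 2 F + 4 y y = 2 F + 4 y^{2}$)
$z{\left(W \right)} = - \frac{58 + W}{2 \left(-4 + 7 W\right)}$ ($z{\left(W \right)} = - \frac{\left(W + \left(2 \left(-3\right) + 4 \left(-4\right)^{2}\right)\right) \frac{1}{W + \left(-4 + W 6\right)}}{2} = - \frac{\left(W + \left(-6 + 4 \cdot 16\right)\right) \frac{1}{W + \left(-4 + 6 W\right)}}{2} = - \frac{\left(W + \left(-6 + 64\right)\right) \frac{1}{-4 + 7 W}}{2} = - \frac{\left(W + 58\right) \frac{1}{-4 + 7 W}}{2} = - \frac{\left(58 + W\right) \frac{1}{-4 + 7 W}}{2} = - \frac{\frac{1}{-4 + 7 W} \left(58 + W\right)}{2} = - \frac{58 + W}{2 \left(-4 + 7 W\right)}$)
$- 135 \left(11 + z{\left(-1 \right)}\right) = - 135 \left(11 + \frac{-58 - -1}{2 \left(-4 + 7 \left(-1\right)\right)}\right) = - 135 \left(11 + \frac{-58 + 1}{2 \left(-4 - 7\right)}\right) = - 135 \left(11 + \frac{1}{2} \frac{1}{-11} \left(-57\right)\right) = - 135 \left(11 + \frac{1}{2} \left(- \frac{1}{11}\right) \left(-57\right)\right) = - 135 \left(11 + \frac{57}{22}\right) = \left(-135\right) \frac{299}{22} = - \frac{40365}{22}$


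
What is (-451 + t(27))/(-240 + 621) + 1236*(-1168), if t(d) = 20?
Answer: -550030319/381 ≈ -1.4437e+6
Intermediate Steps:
(-451 + t(27))/(-240 + 621) + 1236*(-1168) = (-451 + 20)/(-240 + 621) + 1236*(-1168) = -431/381 - 1443648 = -550030319/381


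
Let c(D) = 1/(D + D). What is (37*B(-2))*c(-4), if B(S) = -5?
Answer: 185/8 ≈ 23.125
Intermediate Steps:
c(D) = 1/(2*D)
(37*B(-2))*c(-4) = (37*(-5))*((½)/(-4)) = -185*(-1)/(2*4) = -185*(-⅛) = 185/8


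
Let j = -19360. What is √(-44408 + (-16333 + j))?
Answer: I*√80101 ≈ 283.02*I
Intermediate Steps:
√(-44408 + (-16333 + j)) = √(-44408 + (-16333 - 19360)) = √(-44408 - 35693) = √(-80101) = I*√80101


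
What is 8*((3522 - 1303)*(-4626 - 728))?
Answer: -95044208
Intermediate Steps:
8*((3522 - 1303)*(-4626 - 728)) = 8*(2219*(-5354)) = 8*(-11880526) = -95044208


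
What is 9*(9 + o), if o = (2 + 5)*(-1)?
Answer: 18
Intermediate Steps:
o = -7 (o = 7*(-1) = -7)
9*(9 + o) = 9*(9 - 7) = 9*2 = 18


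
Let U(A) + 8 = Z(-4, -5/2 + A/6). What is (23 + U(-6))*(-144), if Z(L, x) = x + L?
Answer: -1080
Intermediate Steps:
Z(L, x) = L + x
U(A) = -29/2 + A/6 (U(A) = -8 + (-4 + (-5/2 + A/6)) = -8 + (-13/2 + A/6) = -29/2 + A/6)
(23 + U(-6))*(-144) = (23 + (-29/2 + (1/6)*(-6)))*(-144) = (23 + (-29/2 - 1))*(-144) = (23 - 31/2)*(-144) = (15/2)*(-144) = -1080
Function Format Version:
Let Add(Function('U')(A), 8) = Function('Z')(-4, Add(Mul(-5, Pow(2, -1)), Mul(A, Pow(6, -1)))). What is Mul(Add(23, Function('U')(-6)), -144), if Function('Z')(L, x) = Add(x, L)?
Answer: -1080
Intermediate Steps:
Function('Z')(L, x) = Add(L, x)
Function('U')(A) = Add(Rational(-29, 2), Mul(Rational(1, 6), A)) (Function('U')(A) = Add(-8, Add(-4, Add(Mul(-5, Pow(2, -1)), Mul(A, Pow(6, -1))))) = Add(-8, Add(-4, Add(Mul(-5, Rational(1, 2)), Mul(A, Rational(1, 6))))) = Add(-8, Add(-4, Add(Rational(-5, 2), Mul(Rational(1, 6), A)))) = Add(-8, Add(Rational(-13, 2), Mul(Rational(1, 6), A))) = Add(Rational(-29, 2), Mul(Rational(1, 6), A)))
Mul(Add(23, Function('U')(-6)), -144) = Mul(Add(23, Add(Rational(-29, 2), Mul(Rational(1, 6), -6))), -144) = Mul(Add(23, Add(Rational(-29, 2), -1)), -144) = Mul(Add(23, Rational(-31, 2)), -144) = Mul(Rational(15, 2), -144) = -1080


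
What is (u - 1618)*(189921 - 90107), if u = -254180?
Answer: -25532221572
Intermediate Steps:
(u - 1618)*(189921 - 90107) = (-254180 - 1618)*(189921 - 90107) = -255798*99814 = -25532221572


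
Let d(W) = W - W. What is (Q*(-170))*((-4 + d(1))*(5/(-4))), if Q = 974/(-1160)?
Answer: 41395/58 ≈ 713.71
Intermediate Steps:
d(W) = 0
Q = -487/580 (Q = 974*(-1/1160) = -487/580 ≈ -0.83965)
(Q*(-170))*((-4 + d(1))*(5/(-4))) = (-487/580*(-170))*((-4 + 0)*(5/(-4))) = 8279*(-20*(-1)/4)/58 = 8279*(-4*(-5/4))/58 = (8279/58)*5 = 41395/58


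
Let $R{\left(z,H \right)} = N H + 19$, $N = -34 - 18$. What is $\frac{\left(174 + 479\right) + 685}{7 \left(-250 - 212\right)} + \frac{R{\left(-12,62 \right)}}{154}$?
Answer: $- \frac{22881}{1078} \approx -21.225$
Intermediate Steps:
$N = -52$ ($N = -34 - 18 = -52$)
$R{\left(z,H \right)} = 19 - 52 H$ ($R{\left(z,H \right)} = - 52 H + 19 = 19 - 52 H$)
$\frac{\left(174 + 479\right) + 685}{7 \left(-250 - 212\right)} + \frac{R{\left(-12,62 \right)}}{154} = \frac{\left(174 + 479\right) + 685}{7 \left(-250 - 212\right)} + \frac{19 - 3224}{154} = \frac{653 + 685}{7 \left(-462\right)} + \left(19 - 3224\right) \frac{1}{154} = \frac{1338}{-3234} - \frac{3205}{154} = 1338 \left(- \frac{1}{3234}\right) - \frac{3205}{154} = - \frac{223}{539} - \frac{3205}{154} = - \frac{22881}{1078}$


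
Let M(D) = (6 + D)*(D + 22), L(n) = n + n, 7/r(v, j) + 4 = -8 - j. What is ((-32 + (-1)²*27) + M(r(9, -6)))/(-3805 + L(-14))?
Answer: -3445/137988 ≈ -0.024966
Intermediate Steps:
r(v, j) = 7/(-12 - j) (r(v, j) = 7/(-4 + (-8 - j)) = 7/(-12 - j))
L(n) = 2*n
M(D) = (6 + D)*(22 + D)
((-32 + (-1)²*27) + M(r(9, -6)))/(-3805 + L(-14)) = ((-32 + (-1)²*27) + (132 + (-7/(12 - 6))² + 28*(-7/(12 - 6))))/(-3805 + 2*(-14)) = ((-32 + 1*27) + (132 + (-7/6)² + 28*(-7/6)))/(-3805 - 28) = ((-32 + 27) + (132 + (-7*⅙)² + 28*(-7*⅙)))/(-3833) = (-5 + (132 + (-7/6)² + 28*(-7/6)))*(-1/3833) = (-5 + (132 + 49/36 - 98/3))*(-1/3833) = (-5 + 3625/36)*(-1/3833) = (3445/36)*(-1/3833) = -3445/137988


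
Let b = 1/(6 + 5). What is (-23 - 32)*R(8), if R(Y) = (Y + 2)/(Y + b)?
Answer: -6050/89 ≈ -67.978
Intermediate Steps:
b = 1/11 ≈ 0.090909
R(Y) = (2 + Y)/(1/11 + Y) (R(Y) = (Y + 2)/(Y + 1/11) = (2 + Y)/(1/11 + Y))
(-23 - 32)*R(8) = (-23 - 32)*(11*(2 + 8)/(1 + 11*8)) = -605*10/(1 + 88) = -605*10/89 = -55*110/89 = -6050/89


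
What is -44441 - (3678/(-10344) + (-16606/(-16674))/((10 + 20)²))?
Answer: -35929398658042/808480575 ≈ -44441.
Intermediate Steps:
-44441 - (3678/(-10344) + (-16606/(-16674))/((10 + 20)²)) = -44441 - (3678*(-1/10344) + (-16606*(-1/16674))/(30²)) = -44441 - (-613/1724 + (8303/8337)/900) = -44441 - (-613/1724 + (8303/8337)*(1/900)) = -44441 - (-613/1724 + 8303/7503300) = -44441 - 1*(-286575533/808480575) = -44441 + 286575533/808480575 = -35929398658042/808480575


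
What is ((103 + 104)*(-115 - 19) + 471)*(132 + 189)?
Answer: -8752707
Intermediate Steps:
((103 + 104)*(-115 - 19) + 471)*(132 + 189) = (207*(-134) + 471)*321 = (-27738 + 471)*321 = -27267*321 = -8752707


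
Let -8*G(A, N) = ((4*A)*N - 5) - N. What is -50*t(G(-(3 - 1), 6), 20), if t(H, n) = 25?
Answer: -1250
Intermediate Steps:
G(A, N) = 5/8 + N/8 - A*N/2 (G(A, N) = -(((4*A)*N - 5) - N)/8 = -((4*A*N - 5) - N)/8 = -((-5 + 4*A*N) - N)/8 = -(-5 - N + 4*A*N)/8 = 5/8 + N/8 - A*N/2)
-50*t(G(-(3 - 1), 6), 20) = -50*25 = -1250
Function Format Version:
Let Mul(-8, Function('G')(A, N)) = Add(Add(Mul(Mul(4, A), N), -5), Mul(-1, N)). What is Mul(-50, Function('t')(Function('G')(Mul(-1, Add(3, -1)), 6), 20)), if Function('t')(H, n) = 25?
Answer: -1250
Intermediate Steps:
Function('G')(A, N) = Add(Rational(5, 8), Mul(Rational(1, 8), N), Mul(Rational(-1, 2), A, N)) (Function('G')(A, N) = Mul(Rational(-1, 8), Add(Add(Mul(Mul(4, A), N), -5), Mul(-1, N))) = Mul(Rational(-1, 8), Add(Add(Mul(4, A, N), -5), Mul(-1, N))) = Mul(Rational(-1, 8), Add(Add(-5, Mul(4, A, N)), Mul(-1, N))) = Mul(Rational(-1, 8), Add(-5, Mul(-1, N), Mul(4, A, N))) = Add(Rational(5, 8), Mul(Rational(1, 8), N), Mul(Rational(-1, 2), A, N)))
Mul(-50, Function('t')(Function('G')(Mul(-1, Add(3, -1)), 6), 20)) = Mul(-50, 25) = -1250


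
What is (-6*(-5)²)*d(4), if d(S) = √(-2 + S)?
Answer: -150*√2 ≈ -212.13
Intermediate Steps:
(-6*(-5)²)*d(4) = (-6*(-5)²)*√(-2 + 4) = (-6*25)*√2 = -150*√2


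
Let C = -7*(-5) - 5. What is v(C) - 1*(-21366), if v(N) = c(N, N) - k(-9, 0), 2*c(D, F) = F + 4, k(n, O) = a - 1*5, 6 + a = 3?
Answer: 21391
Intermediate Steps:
a = -3 (a = -6 + 3 = -3)
k(n, O) = -8 (k(n, O) = -3 - 1*5 = -3 - 5 = -8)
c(D, F) = 2 + F/2 (c(D, F) = (F + 4)/2 = (4 + F)/2 = 2 + F/2)
C = 30 (C = 35 - 5 = 30)
v(N) = 10 + N/2 (v(N) = (2 + N/2) - 1*(-8) = (2 + N/2) + 8 = 10 + N/2)
v(C) - 1*(-21366) = (10 + (½)*30) - 1*(-21366) = (10 + 15) + 21366 = 25 + 21366 = 21391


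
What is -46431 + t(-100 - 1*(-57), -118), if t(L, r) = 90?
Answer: -46341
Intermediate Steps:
-46431 + t(-100 - 1*(-57), -118) = -46431 + 90 = -46341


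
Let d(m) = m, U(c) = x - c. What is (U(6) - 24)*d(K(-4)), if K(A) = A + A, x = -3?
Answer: 264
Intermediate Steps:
U(c) = -3 - c
K(A) = 2*A
(U(6) - 24)*d(K(-4)) = ((-3 - 1*6) - 24)*(2*(-4)) = ((-3 - 6) - 24)*(-8) = (-9 - 24)*(-8) = -33*(-8) = 264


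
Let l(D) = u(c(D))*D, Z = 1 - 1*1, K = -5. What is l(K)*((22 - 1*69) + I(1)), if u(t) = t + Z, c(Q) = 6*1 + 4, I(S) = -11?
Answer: 2900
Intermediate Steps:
Z = 0 (Z = 1 - 1 = 0)
c(Q) = 10 (c(Q) = 6 + 4 = 10)
u(t) = t (u(t) = t + 0 = t)
l(D) = 10*D
l(K)*((22 - 1*69) + I(1)) = (10*(-5))*((22 - 1*69) - 11) = -50*((22 - 69) - 11) = -50*(-47 - 11) = -50*(-58) = 2900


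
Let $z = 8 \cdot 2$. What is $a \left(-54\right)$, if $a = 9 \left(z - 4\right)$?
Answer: $-5832$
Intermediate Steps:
$z = 16$
$a = 108$ ($a = 9 \left(16 - 4\right) = 9 \cdot 12 = 108$)
$a \left(-54\right) = 108 \left(-54\right) = -5832$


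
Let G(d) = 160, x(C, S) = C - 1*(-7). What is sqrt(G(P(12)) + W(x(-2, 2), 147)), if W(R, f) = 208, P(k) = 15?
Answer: 4*sqrt(23) ≈ 19.183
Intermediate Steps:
x(C, S) = 7 + C (x(C, S) = C + 7 = 7 + C)
sqrt(G(P(12)) + W(x(-2, 2), 147)) = sqrt(160 + 208) = sqrt(368) = 4*sqrt(23)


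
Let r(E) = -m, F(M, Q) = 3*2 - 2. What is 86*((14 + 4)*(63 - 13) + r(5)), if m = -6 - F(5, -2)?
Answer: 78260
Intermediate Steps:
F(M, Q) = 4 (F(M, Q) = 6 - 2 = 4)
m = -10 (m = -6 - 1*4 = -6 - 4 = -10)
r(E) = 10 (r(E) = -1*(-10) = 10)
86*((14 + 4)*(63 - 13) + r(5)) = 86*((14 + 4)*(63 - 13) + 10) = 86*(18*50 + 10) = 86*(900 + 10) = 86*910 = 78260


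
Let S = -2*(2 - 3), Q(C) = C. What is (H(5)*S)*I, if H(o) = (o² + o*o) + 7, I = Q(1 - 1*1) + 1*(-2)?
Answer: -228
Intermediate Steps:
I = -2 (I = (1 - 1*1) + 1*(-2) = (1 - 1) - 2 = 0 - 2 = -2)
S = 2 (S = -2*(-1) = 2)
H(o) = 7 + 2*o² (H(o) = (o² + o²) + 7 = 2*o² + 7 = 7 + 2*o²)
(H(5)*S)*I = ((7 + 2*5²)*2)*(-2) = ((7 + 2*25)*2)*(-2) = ((7 + 50)*2)*(-2) = (57*2)*(-2) = 114*(-2) = -228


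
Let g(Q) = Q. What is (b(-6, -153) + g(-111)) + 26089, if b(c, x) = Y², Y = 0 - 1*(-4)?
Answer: 25994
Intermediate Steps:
Y = 4 (Y = 0 + 4 = 4)
b(c, x) = 16 (b(c, x) = 4² = 16)
(b(-6, -153) + g(-111)) + 26089 = (16 - 111) + 26089 = -95 + 26089 = 25994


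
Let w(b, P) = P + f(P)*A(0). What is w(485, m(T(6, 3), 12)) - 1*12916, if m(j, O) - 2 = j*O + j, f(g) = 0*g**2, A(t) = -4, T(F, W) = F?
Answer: -12836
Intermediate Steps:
f(g) = 0
m(j, O) = 2 + j + O*j (m(j, O) = 2 + (j*O + j) = 2 + (O*j + j) = 2 + (j + O*j) = 2 + j + O*j)
w(b, P) = P (w(b, P) = P + 0*(-4) = P + 0 = P)
w(485, m(T(6, 3), 12)) - 1*12916 = (2 + 6 + 12*6) - 1*12916 = (2 + 6 + 72) - 12916 = 80 - 12916 = -12836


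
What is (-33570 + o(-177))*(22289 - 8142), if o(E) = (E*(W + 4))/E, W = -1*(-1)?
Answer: -474844055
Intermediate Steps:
W = 1
o(E) = 5 (o(E) = (E*(1 + 4))/E = (E*5)/E = (5*E)/E = 5)
(-33570 + o(-177))*(22289 - 8142) = (-33570 + 5)*(22289 - 8142) = -33565*14147 = -474844055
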